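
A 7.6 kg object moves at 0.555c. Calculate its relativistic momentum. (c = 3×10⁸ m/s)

γ = 1/√(1 - 0.555²) = 1.202
v = 0.555 × 3×10⁸ = 1.665×10⁸ m/s
p = γmv = 1.202 × 7.6 × 1.665×10⁸ = 1.521×10⁹ kg·m/s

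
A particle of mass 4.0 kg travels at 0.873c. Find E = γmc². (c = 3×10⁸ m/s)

γ = 1/√(1 - 0.873²) = 2.0504
mc² = 4.0 × (3×10⁸)² = 3.600×10¹⁷ J
E = γmc² = 2.0504 × 3.600×10¹⁷ = 7.381×10¹⁷ J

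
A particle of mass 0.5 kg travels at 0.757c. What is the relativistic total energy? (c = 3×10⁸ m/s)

γ = 1/√(1 - 0.757²) = 1.5304
mc² = 0.5 × (3×10⁸)² = 4.500×10¹⁶ J
E = γmc² = 1.5304 × 4.500×10¹⁶ = 6.887×10¹⁶ J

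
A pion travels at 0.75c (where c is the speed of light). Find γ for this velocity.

v/c = 0.75, so (v/c)² = 0.5625
1 - (v/c)² = 0.4375
γ = 1/√(0.4375) = 1.512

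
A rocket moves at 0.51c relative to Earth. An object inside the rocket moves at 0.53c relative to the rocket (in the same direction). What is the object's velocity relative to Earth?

u = (u' + v)/(1 + u'v/c²)
Numerator: 0.53 + 0.51 = 1.04
Denominator: 1 + 0.2703 = 1.2703
u = 1.04/1.2703 = 0.8187c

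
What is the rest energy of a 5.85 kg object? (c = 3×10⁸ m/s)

c² = (3×10⁸)² = 9.000×10¹⁶ m²/s²
E₀ = mc² = 5.85 × 9.000×10¹⁶ = 5.265×10¹⁷ J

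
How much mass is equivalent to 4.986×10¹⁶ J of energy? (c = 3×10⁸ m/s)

From E = mc², we get m = E/c²
c² = (3×10⁸)² = 9×10¹⁶ m²/s²
m = 4.986×10¹⁶ / 9×10¹⁶ = 0.5540 kg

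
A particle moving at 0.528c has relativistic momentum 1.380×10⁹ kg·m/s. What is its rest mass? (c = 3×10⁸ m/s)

γ = 1/√(1 - 0.528²) = 1.1775
v = 0.528 × 3×10⁸ = 1.584×10⁸ m/s
m = p/(γv) = 1.380×10⁹/(1.1775 × 1.584×10⁸) = 7.399 kg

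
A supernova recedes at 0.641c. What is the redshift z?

β = 0.641
(1+β)/(1-β) = 1.641/0.359 = 4.571
√(4.571) = 2.138
z = 2.138 - 1 = 1.138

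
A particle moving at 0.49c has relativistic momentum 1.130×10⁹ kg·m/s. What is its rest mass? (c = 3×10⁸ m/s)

γ = 1/√(1 - 0.49²) = 1.1472
v = 0.49 × 3×10⁸ = 1.470×10⁸ m/s
m = p/(γv) = 1.130×10⁹/(1.1472 × 1.470×10⁸) = 6.701 kg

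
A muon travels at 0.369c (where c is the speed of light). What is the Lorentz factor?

v/c = 0.369, so (v/c)² = 0.136161
1 - (v/c)² = 0.863839
γ = 1/√(0.863839) = 1.076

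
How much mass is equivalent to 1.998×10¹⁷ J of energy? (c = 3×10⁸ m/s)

From E = mc², we get m = E/c²
c² = (3×10⁸)² = 9×10¹⁶ m²/s²
m = 1.998×10¹⁷ / 9×10¹⁶ = 2.220 kg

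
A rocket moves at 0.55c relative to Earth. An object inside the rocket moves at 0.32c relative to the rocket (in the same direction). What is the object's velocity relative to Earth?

u = (u' + v)/(1 + u'v/c²)
Numerator: 0.32 + 0.55 = 0.87
Denominator: 1 + 0.176 = 1.176
u = 0.87/1.176 = 0.7398c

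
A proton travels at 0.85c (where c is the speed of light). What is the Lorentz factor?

v/c = 0.85, so (v/c)² = 0.7225
1 - (v/c)² = 0.2775
γ = 1/√(0.2775) = 1.898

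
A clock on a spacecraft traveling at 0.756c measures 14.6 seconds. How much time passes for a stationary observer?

Proper time Δt₀ = 14.6 seconds
γ = 1/√(1 - 0.756²) = 1.5277
Δt = γΔt₀ = 1.5277 × 14.6 = 22.30 seconds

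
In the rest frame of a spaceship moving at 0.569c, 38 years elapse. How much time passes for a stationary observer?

Proper time Δt₀ = 38 years
γ = 1/√(1 - 0.569²) = 1.216
Δt = γΔt₀ = 1.216 × 38 = 46.21 years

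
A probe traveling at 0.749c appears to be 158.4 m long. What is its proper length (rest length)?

Contracted length L = 158.4 m
γ = 1/√(1 - 0.749²) = 1.5093
L₀ = γL = 1.5093 × 158.4 = 239.1 m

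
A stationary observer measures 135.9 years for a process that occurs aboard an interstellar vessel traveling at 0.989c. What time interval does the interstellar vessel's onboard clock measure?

Dilated time Δt = 135.9 years
γ = 1/√(1 - 0.989²) = 6.761
Δt₀ = Δt/γ = 135.9/6.761 = 20.10 years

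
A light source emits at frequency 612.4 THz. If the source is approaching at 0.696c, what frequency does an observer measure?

β = v/c = 0.696
(1+β)/(1-β) = 1.696/0.304 = 5.579
Doppler factor = √(5.579) = 2.362
f_obs = 612.4 × 2.362 = 1446 THz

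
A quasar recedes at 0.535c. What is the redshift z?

β = 0.535
(1+β)/(1-β) = 1.535/0.465 = 3.301
√(3.301) = 1.8169
z = 1.8169 - 1 = 0.8169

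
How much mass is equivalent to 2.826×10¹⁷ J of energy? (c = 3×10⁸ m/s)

From E = mc², we get m = E/c²
c² = (3×10⁸)² = 9×10¹⁶ m²/s²
m = 2.826×10¹⁷ / 9×10¹⁶ = 3.140 kg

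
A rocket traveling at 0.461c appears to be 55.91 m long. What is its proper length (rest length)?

Contracted length L = 55.91 m
γ = 1/√(1 - 0.461²) = 1.1269
L₀ = γL = 1.1269 × 55.91 = 63.00 m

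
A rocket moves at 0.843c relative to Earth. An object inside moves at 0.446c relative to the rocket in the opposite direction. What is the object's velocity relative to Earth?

Object's velocity in rocket frame is u' = -0.446c
u = (u' + v)/(1 + u'v/c²) = (v - 0.446)/(1 - 0.446·v/c²)
Numerator: 0.843 - 0.446 = 0.397
Denominator: 1 - 0.375978 = 0.624022
u = 0.397/0.624022 = 0.6362c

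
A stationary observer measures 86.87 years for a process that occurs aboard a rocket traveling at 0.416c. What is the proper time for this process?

Dilated time Δt = 86.87 years
γ = 1/√(1 - 0.416²) = 1.09967
Δt₀ = Δt/γ = 86.87/1.09967 = 79.00 years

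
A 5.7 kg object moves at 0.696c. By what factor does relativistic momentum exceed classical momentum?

p_rel = γmv, p_class = mv
Ratio = γ = 1/√(1 - 0.696²) = 1.393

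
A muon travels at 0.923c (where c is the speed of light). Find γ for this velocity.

v/c = 0.923, so (v/c)² = 0.851929
1 - (v/c)² = 0.148071
γ = 1/√(0.148071) = 2.599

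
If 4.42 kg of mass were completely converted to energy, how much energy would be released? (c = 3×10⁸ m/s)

Using E = mc²:
c² = (3×10⁸)² = 9×10¹⁶ m²/s²
E = 4.42 × 9×10¹⁶ = 3.978×10¹⁷ J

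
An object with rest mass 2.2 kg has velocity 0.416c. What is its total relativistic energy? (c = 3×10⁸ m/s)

γ = 1/√(1 - 0.416²) = 1.0997
mc² = 2.2 × (3×10⁸)² = 1.980×10¹⁷ J
E = γmc² = 1.0997 × 1.980×10¹⁷ = 2.177×10¹⁷ J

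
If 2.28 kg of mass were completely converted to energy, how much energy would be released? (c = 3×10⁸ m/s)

Using E = mc²:
c² = (3×10⁸)² = 9×10¹⁶ m²/s²
E = 2.28 × 9×10¹⁶ = 2.052×10¹⁷ J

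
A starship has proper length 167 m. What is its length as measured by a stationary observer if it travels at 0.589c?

Proper length L₀ = 167 m
γ = 1/√(1 - 0.589²) = 1.237
L = L₀/γ = 167/1.237 = 135.0 m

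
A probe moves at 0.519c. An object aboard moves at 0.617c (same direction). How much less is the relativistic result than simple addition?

Classical: u' + v = 0.617 + 0.519 = 1.136c
Relativistic: u = (0.617 + 0.519)/(1 + 0.320223) = 1.136/1.320223 = 0.8605c
Difference: 1.136 - 0.8605 = 0.2755c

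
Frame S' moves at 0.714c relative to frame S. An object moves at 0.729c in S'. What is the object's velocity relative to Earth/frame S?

u = (u' + v)/(1 + u'v/c²)
Numerator: 0.729 + 0.714 = 1.443
Denominator: 1 + 0.520506 = 1.520506
u = 1.443/1.520506 = 0.9490c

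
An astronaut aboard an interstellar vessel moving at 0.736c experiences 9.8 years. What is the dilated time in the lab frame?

Proper time Δt₀ = 9.8 years
γ = 1/√(1 - 0.736²) = 1.4771
Δt = γΔt₀ = 1.4771 × 9.8 = 14.48 years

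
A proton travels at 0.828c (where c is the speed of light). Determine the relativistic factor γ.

v/c = 0.828, so (v/c)² = 0.685584
1 - (v/c)² = 0.314416
γ = 1/√(0.314416) = 1.783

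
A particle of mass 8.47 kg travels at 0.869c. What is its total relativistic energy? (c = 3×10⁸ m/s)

γ = 1/√(1 - 0.869²) = 2.021
mc² = 8.47 × (3×10⁸)² = 7.623×10¹⁷ J
E = γmc² = 2.021 × 7.623×10¹⁷ = 1.541×10¹⁸ J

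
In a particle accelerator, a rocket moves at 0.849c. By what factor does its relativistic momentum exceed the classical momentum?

p_rel = γmv, p_class = mv
Ratio = γ = 1/√(1 - 0.849²)
= 1/√(0.279199) = 1.893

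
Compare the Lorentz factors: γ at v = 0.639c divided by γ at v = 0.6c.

γ₁ = 1/√(1 - 0.639²) = 1.300
γ₂ = 1/√(1 - 0.6²) = 1.250
γ₁/γ₂ = 1.300/1.250 = 1.040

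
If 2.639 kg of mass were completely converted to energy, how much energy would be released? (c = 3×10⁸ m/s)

Using E = mc²:
c² = (3×10⁸)² = 9×10¹⁶ m²/s²
E = 2.639 × 9×10¹⁶ = 2.375×10¹⁷ J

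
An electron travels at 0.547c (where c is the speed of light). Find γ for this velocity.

v/c = 0.547, so (v/c)² = 0.299209
1 - (v/c)² = 0.700791
γ = 1/√(0.700791) = 1.195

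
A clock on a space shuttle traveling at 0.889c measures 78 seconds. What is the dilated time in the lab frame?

Proper time Δt₀ = 78 seconds
γ = 1/√(1 - 0.889²) = 2.1838
Δt = γΔt₀ = 2.1838 × 78 = 170.3 seconds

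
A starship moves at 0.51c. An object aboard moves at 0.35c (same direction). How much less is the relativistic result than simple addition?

Classical: u' + v = 0.35 + 0.51 = 0.86c
Relativistic: u = (0.35 + 0.51)/(1 + 0.1785) = 0.86/1.1785 = 0.7297c
Difference: 0.86 - 0.7297 = 0.1303c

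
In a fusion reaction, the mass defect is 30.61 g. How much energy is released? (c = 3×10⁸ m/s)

Convert mass defect: Δm = 30.61 g = 0.03061 kg
E = Δm·c² = 0.03061 × (3×10⁸)²
= 0.03061 × 9×10¹⁶ = 2.755×10¹⁵ J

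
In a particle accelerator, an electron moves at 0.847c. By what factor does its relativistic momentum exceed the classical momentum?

p_rel = γmv, p_class = mv
Ratio = γ = 1/√(1 - 0.847²)
= 1/√(0.282591) = 1.881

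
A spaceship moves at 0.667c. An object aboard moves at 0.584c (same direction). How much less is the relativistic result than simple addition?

Classical: u' + v = 0.584 + 0.667 = 1.251c
Relativistic: u = (0.584 + 0.667)/(1 + 0.389528) = 1.251/1.389528 = 0.9003c
Difference: 1.251 - 0.9003 = 0.3507c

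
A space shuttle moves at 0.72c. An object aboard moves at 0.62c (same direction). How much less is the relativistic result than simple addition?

Classical: u' + v = 0.62 + 0.72 = 1.34c
Relativistic: u = (0.62 + 0.72)/(1 + 0.4464) = 1.34/1.4464 = 0.9264c
Difference: 1.34 - 0.9264 = 0.4136c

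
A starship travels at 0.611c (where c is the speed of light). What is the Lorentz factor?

v/c = 0.611, so (v/c)² = 0.373321
1 - (v/c)² = 0.626679
γ = 1/√(0.626679) = 1.263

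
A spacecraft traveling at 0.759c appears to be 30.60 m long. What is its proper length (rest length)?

Contracted length L = 30.60 m
γ = 1/√(1 - 0.759²) = 1.536
L₀ = γL = 1.536 × 30.60 = 47.00 m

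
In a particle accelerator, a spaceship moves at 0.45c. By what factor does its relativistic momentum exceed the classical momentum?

p_rel = γmv, p_class = mv
Ratio = γ = 1/√(1 - 0.45²)
= 1/√(0.7975) = 1.120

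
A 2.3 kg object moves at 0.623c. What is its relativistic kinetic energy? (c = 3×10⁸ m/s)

γ = 1/√(1 - 0.623²) = 1.2784
γ - 1 = 0.2784
KE = (γ-1)mc² = 0.2784 × 2.3 × (3×10⁸)² = 5.763×10¹⁶ J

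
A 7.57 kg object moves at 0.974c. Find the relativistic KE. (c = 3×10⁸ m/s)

γ = 1/√(1 - 0.974²) = 4.414
γ - 1 = 3.414
KE = (γ-1)mc² = 3.414 × 7.57 × (3×10⁸)² = 2.326×10¹⁸ J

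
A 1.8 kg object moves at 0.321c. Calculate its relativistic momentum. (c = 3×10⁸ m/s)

γ = 1/√(1 - 0.321²) = 1.056
v = 0.321 × 3×10⁸ = 9.630×10⁷ m/s
p = γmv = 1.056 × 1.8 × 9.630×10⁷ = 1.830×10⁸ kg·m/s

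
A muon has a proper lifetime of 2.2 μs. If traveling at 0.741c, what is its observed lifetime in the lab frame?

Proper lifetime τ₀ = 2.2 μs
γ = 1/√(1 - 0.741²) = 1.489
τ = γτ₀ = 1.489 × 2.2 μs = 3.276 μs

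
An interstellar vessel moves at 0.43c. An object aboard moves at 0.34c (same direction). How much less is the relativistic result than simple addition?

Classical: u' + v = 0.34 + 0.43 = 0.77c
Relativistic: u = (0.34 + 0.43)/(1 + 0.1462) = 0.77/1.1462 = 0.67179c
Difference: 0.77 - 0.67179 = 0.09821c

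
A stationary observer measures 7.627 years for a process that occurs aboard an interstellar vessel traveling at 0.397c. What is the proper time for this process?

Dilated time Δt = 7.627 years
γ = 1/√(1 - 0.397²) = 1.0895
Δt₀ = Δt/γ = 7.627/1.0895 = 7.000 years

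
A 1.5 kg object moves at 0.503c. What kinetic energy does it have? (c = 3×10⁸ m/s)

γ = 1/√(1 - 0.503²) = 1.157
γ - 1 = 0.1570
KE = (γ-1)mc² = 0.1570 × 1.5 × (3×10⁸)² = 2.120×10¹⁶ J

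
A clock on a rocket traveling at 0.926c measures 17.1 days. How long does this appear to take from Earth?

Proper time Δt₀ = 17.1 days
γ = 1/√(1 - 0.926²) = 2.649
Δt = γΔt₀ = 2.649 × 17.1 = 45.30 days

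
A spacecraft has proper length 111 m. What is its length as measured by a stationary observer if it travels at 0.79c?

Proper length L₀ = 111 m
γ = 1/√(1 - 0.79²) = 1.63104
L = L₀/γ = 111/1.63104 = 68.05 m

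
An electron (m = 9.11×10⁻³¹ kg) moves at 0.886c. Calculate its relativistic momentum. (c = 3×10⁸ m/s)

γ = 1/√(1 - 0.886²) = 2.1566
v = 0.886 × 3×10⁸ = 2.658×10⁸ m/s
p = γmv = 2.1566 × 9.11×10⁻³¹ × 2.658×10⁸ = 5.222×10⁻²² kg·m/s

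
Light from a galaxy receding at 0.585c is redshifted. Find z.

β = 0.585
(1+β)/(1-β) = 1.585/0.415 = 3.8193
√(3.8193) = 1.9543
z = 1.9543 - 1 = 0.9543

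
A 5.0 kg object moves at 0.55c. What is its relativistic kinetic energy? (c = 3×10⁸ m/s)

γ = 1/√(1 - 0.55²) = 1.19737
γ - 1 = 0.19737
KE = (γ-1)mc² = 0.19737 × 5.0 × (3×10⁸)² = 8.882×10¹⁶ J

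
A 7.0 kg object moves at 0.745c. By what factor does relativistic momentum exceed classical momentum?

p_rel = γmv, p_class = mv
Ratio = γ = 1/√(1 - 0.745²) = 1.499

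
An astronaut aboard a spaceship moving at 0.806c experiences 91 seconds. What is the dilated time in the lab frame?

Proper time Δt₀ = 91 seconds
γ = 1/√(1 - 0.806²) = 1.689
Δt = γΔt₀ = 1.689 × 91 = 153.7 seconds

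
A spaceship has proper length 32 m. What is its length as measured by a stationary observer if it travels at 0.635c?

Proper length L₀ = 32 m
γ = 1/√(1 - 0.635²) = 1.2945
L = L₀/γ = 32/1.2945 = 24.72 m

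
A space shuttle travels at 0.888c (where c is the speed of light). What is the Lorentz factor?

v/c = 0.888, so (v/c)² = 0.788544
1 - (v/c)² = 0.211456
γ = 1/√(0.211456) = 2.175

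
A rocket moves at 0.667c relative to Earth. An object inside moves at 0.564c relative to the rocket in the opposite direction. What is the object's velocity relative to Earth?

Object's velocity in rocket frame is u' = -0.564c
u = (u' + v)/(1 + u'v/c²) = (v - 0.564)/(1 - 0.564·v/c²)
Numerator: 0.667 - 0.564 = 0.103
Denominator: 1 - 0.376188 = 0.623812
u = 0.103/0.623812 = 0.1651c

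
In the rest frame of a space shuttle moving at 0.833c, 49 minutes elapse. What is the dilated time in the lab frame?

Proper time Δt₀ = 49 minutes
γ = 1/√(1 - 0.833²) = 1.8074
Δt = γΔt₀ = 1.8074 × 49 = 88.56 minutes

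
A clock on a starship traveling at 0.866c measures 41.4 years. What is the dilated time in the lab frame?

Proper time Δt₀ = 41.4 years
γ = 1/√(1 - 0.866²) = 1.9998
Δt = γΔt₀ = 1.9998 × 41.4 = 82.79 years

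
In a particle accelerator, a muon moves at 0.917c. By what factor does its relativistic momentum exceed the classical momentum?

p_rel = γmv, p_class = mv
Ratio = γ = 1/√(1 - 0.917²)
= 1/√(0.159111) = 2.507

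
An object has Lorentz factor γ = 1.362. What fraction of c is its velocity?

From γ = 1/√(1 - v²/c²):
1/γ² = 1/1.362² = 0.5391
v²/c² = 1 - 0.5391 = 0.4609
v/c = √(0.4609) = 0.6789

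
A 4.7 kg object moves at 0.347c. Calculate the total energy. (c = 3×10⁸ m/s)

γ = 1/√(1 - 0.347²) = 1.0663
mc² = 4.7 × (3×10⁸)² = 4.230×10¹⁷ J
E = γmc² = 1.0663 × 4.230×10¹⁷ = 4.510×10¹⁷ J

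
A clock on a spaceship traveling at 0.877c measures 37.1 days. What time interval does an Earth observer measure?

Proper time Δt₀ = 37.1 days
γ = 1/√(1 - 0.877²) = 2.081
Δt = γΔt₀ = 2.081 × 37.1 = 77.21 days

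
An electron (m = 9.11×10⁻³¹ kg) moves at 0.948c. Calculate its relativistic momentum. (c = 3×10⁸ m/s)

γ = 1/√(1 - 0.948²) = 3.142
v = 0.948 × 3×10⁸ = 2.844×10⁸ m/s
p = γmv = 3.142 × 9.11×10⁻³¹ × 2.844×10⁸ = 8.141×10⁻²² kg·m/s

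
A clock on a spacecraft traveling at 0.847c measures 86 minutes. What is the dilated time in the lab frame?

Proper time Δt₀ = 86 minutes
γ = 1/√(1 - 0.847²) = 1.881
Δt = γΔt₀ = 1.881 × 86 = 161.8 minutes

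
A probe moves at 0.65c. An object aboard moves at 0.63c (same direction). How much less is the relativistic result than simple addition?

Classical: u' + v = 0.63 + 0.65 = 1.28c
Relativistic: u = (0.63 + 0.65)/(1 + 0.4095) = 1.28/1.4095 = 0.9081c
Difference: 1.28 - 0.9081 = 0.3719c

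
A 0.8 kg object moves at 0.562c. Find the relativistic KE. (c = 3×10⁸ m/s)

γ = 1/√(1 - 0.562²) = 1.209
γ - 1 = 0.2090
KE = (γ-1)mc² = 0.2090 × 0.8 × (3×10⁸)² = 1.505×10¹⁶ J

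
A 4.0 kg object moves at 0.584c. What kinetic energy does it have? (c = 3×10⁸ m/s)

γ = 1/√(1 - 0.584²) = 1.2319
γ - 1 = 0.2319
KE = (γ-1)mc² = 0.2319 × 4.0 × (3×10⁸)² = 8.348×10¹⁶ J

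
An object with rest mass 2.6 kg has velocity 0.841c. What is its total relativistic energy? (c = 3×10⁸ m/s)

γ = 1/√(1 - 0.841²) = 1.8483
mc² = 2.6 × (3×10⁸)² = 2.340×10¹⁷ J
E = γmc² = 1.8483 × 2.340×10¹⁷ = 4.325×10¹⁷ J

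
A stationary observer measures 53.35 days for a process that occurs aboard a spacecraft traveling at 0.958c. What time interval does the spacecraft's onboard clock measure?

Dilated time Δt = 53.35 days
γ = 1/√(1 - 0.958²) = 3.487
Δt₀ = Δt/γ = 53.35/3.487 = 15.30 days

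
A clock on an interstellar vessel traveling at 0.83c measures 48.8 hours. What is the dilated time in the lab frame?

Proper time Δt₀ = 48.8 hours
γ = 1/√(1 - 0.83²) = 1.7929
Δt = γΔt₀ = 1.7929 × 48.8 = 87.49 hours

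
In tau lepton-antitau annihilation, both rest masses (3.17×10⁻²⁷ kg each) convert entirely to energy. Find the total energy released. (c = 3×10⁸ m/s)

Both particles have the same rest mass, so total mass = 2m
E = 2m·c² = 2 × 3.17×10⁻²⁷ × (3×10⁸)²
= 2 × 3.17×10⁻²⁷ × 9×10¹⁶
= 5.706×10⁻¹⁰ J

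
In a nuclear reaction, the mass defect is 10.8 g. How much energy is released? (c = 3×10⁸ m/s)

Convert mass defect: Δm = 10.8 g = 0.0108 kg
E = Δm·c² = 0.0108 × (3×10⁸)²
= 0.0108 × 9×10¹⁶ = 9.720×10¹⁴ J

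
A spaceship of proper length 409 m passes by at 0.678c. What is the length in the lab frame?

Proper length L₀ = 409 m
γ = 1/√(1 - 0.678²) = 1.3604
L = L₀/γ = 409/1.3604 = 300.6 m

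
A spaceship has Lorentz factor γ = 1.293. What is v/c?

From γ = 1/√(1 - v²/c²):
1/γ² = 1/1.293² = 0.59814
v²/c² = 1 - 0.59814 = 0.40186
v/c = √(0.40186) = 0.6339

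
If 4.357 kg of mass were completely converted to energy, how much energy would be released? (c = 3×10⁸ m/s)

Using E = mc²:
c² = (3×10⁸)² = 9×10¹⁶ m²/s²
E = 4.357 × 9×10¹⁶ = 3.921×10¹⁷ J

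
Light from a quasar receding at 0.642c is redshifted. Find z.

β = 0.642
(1+β)/(1-β) = 1.642/0.358 = 4.587
√(4.587) = 2.142
z = 2.142 - 1 = 1.142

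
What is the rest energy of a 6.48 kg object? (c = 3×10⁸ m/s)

c² = (3×10⁸)² = 9.000×10¹⁶ m²/s²
E₀ = mc² = 6.48 × 9.000×10¹⁶ = 5.832×10¹⁷ J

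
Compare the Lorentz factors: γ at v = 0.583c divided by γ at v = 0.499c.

γ₁ = 1/√(1 - 0.583²) = 1.231
γ₂ = 1/√(1 - 0.499²) = 1.154
γ₁/γ₂ = 1.231/1.154 = 1.067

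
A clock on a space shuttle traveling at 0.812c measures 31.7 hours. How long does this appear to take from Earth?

Proper time Δt₀ = 31.7 hours
γ = 1/√(1 - 0.812²) = 1.7133
Δt = γΔt₀ = 1.7133 × 31.7 = 54.31 hours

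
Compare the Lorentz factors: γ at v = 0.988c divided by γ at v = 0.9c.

γ₁ = 1/√(1 - 0.988²) = 6.474
γ₂ = 1/√(1 - 0.9²) = 2.294
γ₁/γ₂ = 6.474/2.294 = 2.822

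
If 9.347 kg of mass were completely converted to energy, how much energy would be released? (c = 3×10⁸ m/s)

Using E = mc²:
c² = (3×10⁸)² = 9×10¹⁶ m²/s²
E = 9.347 × 9×10¹⁶ = 8.412×10¹⁷ J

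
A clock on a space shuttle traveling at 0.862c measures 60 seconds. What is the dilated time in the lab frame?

Proper time Δt₀ = 60 seconds
γ = 1/√(1 - 0.862²) = 1.973
Δt = γΔt₀ = 1.973 × 60 = 118.4 seconds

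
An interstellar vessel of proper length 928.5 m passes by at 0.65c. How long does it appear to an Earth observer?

Proper length L₀ = 928.5 m
γ = 1/√(1 - 0.65²) = 1.3159
L = L₀/γ = 928.5/1.3159 = 705.6 m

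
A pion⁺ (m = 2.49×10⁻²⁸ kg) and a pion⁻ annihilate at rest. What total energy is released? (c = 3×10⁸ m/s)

Both particles have the same rest mass, so total mass = 2m
E = 2m·c² = 2 × 2.49×10⁻²⁸ × (3×10⁸)²
= 2 × 2.49×10⁻²⁸ × 9×10¹⁶
= 4.482×10⁻¹¹ J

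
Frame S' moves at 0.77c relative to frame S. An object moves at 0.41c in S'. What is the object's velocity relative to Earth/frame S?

u = (u' + v)/(1 + u'v/c²)
Numerator: 0.41 + 0.77 = 1.18
Denominator: 1 + 0.3157 = 1.3157
u = 1.18/1.3157 = 0.8969c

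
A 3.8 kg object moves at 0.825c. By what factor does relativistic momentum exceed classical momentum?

p_rel = γmv, p_class = mv
Ratio = γ = 1/√(1 - 0.825²) = 1.769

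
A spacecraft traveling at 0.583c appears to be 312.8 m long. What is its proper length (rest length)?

Contracted length L = 312.8 m
γ = 1/√(1 - 0.583²) = 1.2308
L₀ = γL = 1.2308 × 312.8 = 385.0 m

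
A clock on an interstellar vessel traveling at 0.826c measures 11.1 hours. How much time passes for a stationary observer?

Proper time Δt₀ = 11.1 hours
γ = 1/√(1 - 0.826²) = 1.774
Δt = γΔt₀ = 1.774 × 11.1 = 19.69 hours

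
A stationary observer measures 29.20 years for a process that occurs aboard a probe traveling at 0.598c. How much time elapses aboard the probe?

Dilated time Δt = 29.20 years
γ = 1/√(1 - 0.598²) = 1.248
Δt₀ = Δt/γ = 29.20/1.248 = 23.40 years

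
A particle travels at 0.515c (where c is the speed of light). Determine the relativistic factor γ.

v/c = 0.515, so (v/c)² = 0.265225
1 - (v/c)² = 0.734775
γ = 1/√(0.734775) = 1.167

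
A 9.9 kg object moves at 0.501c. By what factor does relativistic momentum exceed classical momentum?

p_rel = γmv, p_class = mv
Ratio = γ = 1/√(1 - 0.501²) = 1.155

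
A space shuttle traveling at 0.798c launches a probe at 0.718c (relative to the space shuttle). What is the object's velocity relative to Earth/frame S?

u = (u' + v)/(1 + u'v/c²)
Numerator: 0.718 + 0.798 = 1.516
Denominator: 1 + 0.572964 = 1.572964
u = 1.516/1.572964 = 0.9638c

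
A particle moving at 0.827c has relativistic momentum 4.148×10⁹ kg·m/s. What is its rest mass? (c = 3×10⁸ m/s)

γ = 1/√(1 - 0.827²) = 1.77872
v = 0.827 × 3×10⁸ = 2.481×10⁸ m/s
m = p/(γv) = 4.148×10⁹/(1.77872 × 2.481×10⁸) = 9.399 kg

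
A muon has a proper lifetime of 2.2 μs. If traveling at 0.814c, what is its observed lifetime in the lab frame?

Proper lifetime τ₀ = 2.2 μs
γ = 1/√(1 - 0.814²) = 1.72157
τ = γτ₀ = 1.72157 × 2.2 μs = 3.787 μs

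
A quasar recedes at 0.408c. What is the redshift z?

β = 0.408
(1+β)/(1-β) = 1.408/0.592 = 2.3784
√(2.3784) = 1.5422
z = 1.5422 - 1 = 0.5422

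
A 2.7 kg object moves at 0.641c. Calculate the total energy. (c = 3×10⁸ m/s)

γ = 1/√(1 - 0.641²) = 1.303
mc² = 2.7 × (3×10⁸)² = 2.430×10¹⁷ J
E = γmc² = 1.303 × 2.430×10¹⁷ = 3.166×10¹⁷ J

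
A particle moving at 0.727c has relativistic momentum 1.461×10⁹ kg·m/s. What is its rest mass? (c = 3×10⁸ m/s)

γ = 1/√(1 - 0.727²) = 1.4564
v = 0.727 × 3×10⁸ = 2.181×10⁸ m/s
m = p/(γv) = 1.461×10⁹/(1.4564 × 2.181×10⁸) = 4.600 kg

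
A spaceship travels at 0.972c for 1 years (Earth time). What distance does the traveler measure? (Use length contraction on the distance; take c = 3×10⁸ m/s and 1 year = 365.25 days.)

Earth distance: d = v × t = 0.972c × 1 yr = 9.202×10¹⁵ m
γ = 4.256
d' = d/γ = 9.202×10¹⁵/4.256 = 2.162×10¹⁵ m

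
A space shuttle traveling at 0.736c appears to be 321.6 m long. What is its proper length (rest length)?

Contracted length L = 321.6 m
γ = 1/√(1 - 0.736²) = 1.477
L₀ = γL = 1.477 × 321.6 = 475.0 m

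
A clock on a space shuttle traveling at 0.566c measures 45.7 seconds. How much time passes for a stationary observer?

Proper time Δt₀ = 45.7 seconds
γ = 1/√(1 - 0.566²) = 1.213
Δt = γΔt₀ = 1.213 × 45.7 = 55.43 seconds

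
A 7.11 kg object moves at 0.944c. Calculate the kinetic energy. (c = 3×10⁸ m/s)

γ = 1/√(1 - 0.944²) = 3.031
γ - 1 = 2.031
KE = (γ-1)mc² = 2.031 × 7.11 × (3×10⁸)² = 1.300×10¹⁸ J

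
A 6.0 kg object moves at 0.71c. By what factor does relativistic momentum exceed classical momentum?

p_rel = γmv, p_class = mv
Ratio = γ = 1/√(1 - 0.71²) = 1.420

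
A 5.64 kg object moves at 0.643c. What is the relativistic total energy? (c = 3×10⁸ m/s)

γ = 1/√(1 - 0.643²) = 1.3057
mc² = 5.64 × (3×10⁸)² = 5.076×10¹⁷ J
E = γmc² = 1.3057 × 5.076×10¹⁷ = 6.628×10¹⁷ J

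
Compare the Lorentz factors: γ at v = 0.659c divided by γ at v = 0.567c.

γ₁ = 1/√(1 - 0.659²) = 1.3295
γ₂ = 1/√(1 - 0.567²) = 1.2140
γ₁/γ₂ = 1.3295/1.2140 = 1.095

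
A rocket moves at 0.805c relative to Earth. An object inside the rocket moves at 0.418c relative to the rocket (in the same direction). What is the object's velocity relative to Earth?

u = (u' + v)/(1 + u'v/c²)
Numerator: 0.418 + 0.805 = 1.223
Denominator: 1 + 0.33649 = 1.33649
u = 1.223/1.33649 = 0.9151c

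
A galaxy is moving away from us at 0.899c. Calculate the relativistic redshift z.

β = 0.899
(1+β)/(1-β) = 1.899/0.101 = 18.80
√(18.80) = 4.336
z = 4.336 - 1 = 3.336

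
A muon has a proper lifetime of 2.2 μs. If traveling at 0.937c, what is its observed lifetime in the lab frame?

Proper lifetime τ₀ = 2.2 μs
γ = 1/√(1 - 0.937²) = 2.8626
τ = γτ₀ = 2.8626 × 2.2 μs = 6.298 μs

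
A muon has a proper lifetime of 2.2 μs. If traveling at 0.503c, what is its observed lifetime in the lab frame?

Proper lifetime τ₀ = 2.2 μs
γ = 1/√(1 - 0.503²) = 1.157
τ = γτ₀ = 1.157 × 2.2 μs = 2.545 μs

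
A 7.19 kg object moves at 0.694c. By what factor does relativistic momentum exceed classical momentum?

p_rel = γmv, p_class = mv
Ratio = γ = 1/√(1 - 0.694²) = 1.389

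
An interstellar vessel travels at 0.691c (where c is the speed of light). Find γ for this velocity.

v/c = 0.691, so (v/c)² = 0.477481
1 - (v/c)² = 0.522519
γ = 1/√(0.522519) = 1.383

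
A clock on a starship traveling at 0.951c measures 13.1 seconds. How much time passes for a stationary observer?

Proper time Δt₀ = 13.1 seconds
γ = 1/√(1 - 0.951²) = 3.234
Δt = γΔt₀ = 3.234 × 13.1 = 42.37 seconds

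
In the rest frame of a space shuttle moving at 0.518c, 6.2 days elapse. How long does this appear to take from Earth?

Proper time Δt₀ = 6.2 days
γ = 1/√(1 - 0.518²) = 1.169
Δt = γΔt₀ = 1.169 × 6.2 = 7.248 days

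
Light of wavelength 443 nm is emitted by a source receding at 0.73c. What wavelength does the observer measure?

β = 0.73
Wavelength Doppler factor = √(1.73/0.27) = √(6.407) = 2.531
λ_obs = 443 × 2.531 = 1121 nm (redshift)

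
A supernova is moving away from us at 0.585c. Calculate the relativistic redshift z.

β = 0.585
(1+β)/(1-β) = 1.585/0.415 = 3.8193
√(3.8193) = 1.9543
z = 1.9543 - 1 = 0.9543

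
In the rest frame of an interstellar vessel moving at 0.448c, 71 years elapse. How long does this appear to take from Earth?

Proper time Δt₀ = 71 years
γ = 1/√(1 - 0.448²) = 1.11853
Δt = γΔt₀ = 1.11853 × 71 = 79.42 years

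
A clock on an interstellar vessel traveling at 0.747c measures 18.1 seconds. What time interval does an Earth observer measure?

Proper time Δt₀ = 18.1 seconds
γ = 1/√(1 - 0.747²) = 1.5042
Δt = γΔt₀ = 1.5042 × 18.1 = 27.23 seconds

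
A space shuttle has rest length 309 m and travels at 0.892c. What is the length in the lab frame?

Proper length L₀ = 309 m
γ = 1/√(1 - 0.892²) = 2.212
L = L₀/γ = 309/2.212 = 139.7 m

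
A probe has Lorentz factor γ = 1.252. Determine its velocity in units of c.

From γ = 1/√(1 - v²/c²):
1/γ² = 1/1.252² = 0.6380
v²/c² = 1 - 0.6380 = 0.3620
v/c = √(0.3620) = 0.6017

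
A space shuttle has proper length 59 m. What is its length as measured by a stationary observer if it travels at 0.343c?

Proper length L₀ = 59 m
γ = 1/√(1 - 0.343²) = 1.0646
L = L₀/γ = 59/1.0646 = 55.42 m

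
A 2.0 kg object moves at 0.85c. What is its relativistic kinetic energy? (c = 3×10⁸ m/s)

γ = 1/√(1 - 0.85²) = 1.8983
γ - 1 = 0.8983
KE = (γ-1)mc² = 0.8983 × 2.0 × (3×10⁸)² = 1.617×10¹⁷ J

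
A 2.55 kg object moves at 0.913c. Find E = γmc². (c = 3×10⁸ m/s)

γ = 1/√(1 - 0.913²) = 2.4512
mc² = 2.55 × (3×10⁸)² = 2.295×10¹⁷ J
E = γmc² = 2.4512 × 2.295×10¹⁷ = 5.626×10¹⁷ J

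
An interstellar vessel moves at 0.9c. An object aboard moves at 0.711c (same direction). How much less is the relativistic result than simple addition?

Classical: u' + v = 0.711 + 0.9 = 1.611c
Relativistic: u = (0.711 + 0.9)/(1 + 0.6399) = 1.611/1.6399 = 0.9824c
Difference: 1.611 - 0.9824 = 0.6286c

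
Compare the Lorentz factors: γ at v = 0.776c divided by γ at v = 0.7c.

γ₁ = 1/√(1 - 0.776²) = 1.585
γ₂ = 1/√(1 - 0.7²) = 1.400
γ₁/γ₂ = 1.585/1.400 = 1.132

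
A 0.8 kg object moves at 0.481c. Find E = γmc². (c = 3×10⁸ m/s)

γ = 1/√(1 - 0.481²) = 1.1406
mc² = 0.8 × (3×10⁸)² = 7.200×10¹⁶ J
E = γmc² = 1.1406 × 7.200×10¹⁶ = 8.212×10¹⁶ J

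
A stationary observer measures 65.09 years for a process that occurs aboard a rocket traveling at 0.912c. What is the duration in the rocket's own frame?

Dilated time Δt = 65.09 years
γ = 1/√(1 - 0.912²) = 2.438
Δt₀ = Δt/γ = 65.09/2.438 = 26.70 years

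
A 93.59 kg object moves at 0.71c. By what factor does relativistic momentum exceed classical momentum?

p_rel = γmv, p_class = mv
Ratio = γ = 1/√(1 - 0.71²) = 1.420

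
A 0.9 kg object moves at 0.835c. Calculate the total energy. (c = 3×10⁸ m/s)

γ = 1/√(1 - 0.835²) = 1.817
mc² = 0.9 × (3×10⁸)² = 8.100×10¹⁶ J
E = γmc² = 1.817 × 8.100×10¹⁶ = 1.472×10¹⁷ J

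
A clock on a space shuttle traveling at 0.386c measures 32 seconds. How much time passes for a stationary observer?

Proper time Δt₀ = 32 seconds
γ = 1/√(1 - 0.386²) = 1.084
Δt = γΔt₀ = 1.084 × 32 = 34.69 seconds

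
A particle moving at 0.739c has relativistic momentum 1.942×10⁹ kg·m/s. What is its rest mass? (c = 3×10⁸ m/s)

γ = 1/√(1 - 0.739²) = 1.4843
v = 0.739 × 3×10⁸ = 2.217×10⁸ m/s
m = p/(γv) = 1.942×10⁹/(1.4843 × 2.217×10⁸) = 5.901 kg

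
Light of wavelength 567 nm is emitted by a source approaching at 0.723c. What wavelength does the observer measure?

β = 0.723
Wavelength Doppler factor = √(0.277/1.723) = √(0.16077) = 0.40096
λ_obs = 567 × 0.40096 = 227.3 nm (blueshift)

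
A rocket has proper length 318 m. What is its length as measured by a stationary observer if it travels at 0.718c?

Proper length L₀ = 318 m
γ = 1/√(1 - 0.718²) = 1.437
L = L₀/γ = 318/1.437 = 221.3 m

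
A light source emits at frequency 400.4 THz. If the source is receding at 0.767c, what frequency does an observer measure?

β = v/c = 0.767
(1-β)/(1+β) = 0.233/1.767 = 0.13186
Doppler factor = √(0.13186) = 0.3631
f_obs = 400.4 × 0.3631 = 145.4 THz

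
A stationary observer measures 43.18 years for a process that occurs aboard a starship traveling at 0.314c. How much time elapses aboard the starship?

Dilated time Δt = 43.18 years
γ = 1/√(1 - 0.314²) = 1.05327
Δt₀ = Δt/γ = 43.18/1.05327 = 41.00 years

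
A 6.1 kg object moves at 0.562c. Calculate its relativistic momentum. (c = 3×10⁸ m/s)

γ = 1/√(1 - 0.562²) = 1.209
v = 0.562 × 3×10⁸ = 1.686×10⁸ m/s
p = γmv = 1.209 × 6.1 × 1.686×10⁸ = 1.243×10⁹ kg·m/s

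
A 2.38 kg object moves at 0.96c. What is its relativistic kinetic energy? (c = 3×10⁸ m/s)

γ = 1/√(1 - 0.96²) = 3.5714
γ - 1 = 2.5714
KE = (γ-1)mc² = 2.5714 × 2.38 × (3×10⁸)² = 5.508×10¹⁷ J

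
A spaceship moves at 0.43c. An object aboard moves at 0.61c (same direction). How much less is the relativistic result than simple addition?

Classical: u' + v = 0.61 + 0.43 = 1.04c
Relativistic: u = (0.61 + 0.43)/(1 + 0.2623) = 1.04/1.2623 = 0.8239c
Difference: 1.04 - 0.8239 = 0.2161c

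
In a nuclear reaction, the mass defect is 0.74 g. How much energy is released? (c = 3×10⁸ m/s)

Convert mass defect: Δm = 0.74 g = 0.00074 kg
E = Δm·c² = 0.00074 × (3×10⁸)²
= 0.00074 × 9×10¹⁶ = 6.660×10¹³ J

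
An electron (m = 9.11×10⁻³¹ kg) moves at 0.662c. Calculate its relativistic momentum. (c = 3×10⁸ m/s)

γ = 1/√(1 - 0.662²) = 1.334
v = 0.662 × 3×10⁸ = 1.986×10⁸ m/s
p = γmv = 1.334 × 9.11×10⁻³¹ × 1.986×10⁸ = 2.414×10⁻²² kg·m/s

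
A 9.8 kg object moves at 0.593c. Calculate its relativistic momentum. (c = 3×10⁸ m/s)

γ = 1/√(1 - 0.593²) = 1.242
v = 0.593 × 3×10⁸ = 1.779×10⁸ m/s
p = γmv = 1.242 × 9.8 × 1.779×10⁸ = 2.165×10⁹ kg·m/s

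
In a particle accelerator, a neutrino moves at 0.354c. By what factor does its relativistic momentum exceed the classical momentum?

p_rel = γmv, p_class = mv
Ratio = γ = 1/√(1 - 0.354²)
= 1/√(0.874684) = 1.069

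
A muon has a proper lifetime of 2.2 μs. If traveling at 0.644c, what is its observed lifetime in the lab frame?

Proper lifetime τ₀ = 2.2 μs
γ = 1/√(1 - 0.644²) = 1.3071
τ = γτ₀ = 1.3071 × 2.2 μs = 2.876 μs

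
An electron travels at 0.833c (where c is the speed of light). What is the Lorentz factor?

v/c = 0.833, so (v/c)² = 0.693889
1 - (v/c)² = 0.306111
γ = 1/√(0.306111) = 1.807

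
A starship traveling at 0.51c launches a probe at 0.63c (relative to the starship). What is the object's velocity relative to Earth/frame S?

u = (u' + v)/(1 + u'v/c²)
Numerator: 0.63 + 0.51 = 1.14
Denominator: 1 + 0.3213 = 1.3213
u = 1.14/1.3213 = 0.8628c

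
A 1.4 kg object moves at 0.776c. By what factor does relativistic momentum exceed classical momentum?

p_rel = γmv, p_class = mv
Ratio = γ = 1/√(1 - 0.776²) = 1.585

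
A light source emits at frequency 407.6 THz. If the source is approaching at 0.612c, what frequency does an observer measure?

β = v/c = 0.612
(1+β)/(1-β) = 1.612/0.388 = 4.1546
Doppler factor = √(4.1546) = 2.0383
f_obs = 407.6 × 2.0383 = 830.8 THz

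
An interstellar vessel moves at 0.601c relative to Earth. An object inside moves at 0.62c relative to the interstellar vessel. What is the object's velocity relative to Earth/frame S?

u = (u' + v)/(1 + u'v/c²)
Numerator: 0.62 + 0.601 = 1.221
Denominator: 1 + 0.37262 = 1.37262
u = 1.221/1.37262 = 0.8895c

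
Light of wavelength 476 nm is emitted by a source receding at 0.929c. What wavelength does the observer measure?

β = 0.929
Wavelength Doppler factor = √(1.929/0.071) = √(27.17) = 5.212
λ_obs = 476 × 5.212 = 2481 nm (redshift)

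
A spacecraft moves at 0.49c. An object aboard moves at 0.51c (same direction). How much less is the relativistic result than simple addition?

Classical: u' + v = 0.51 + 0.49 = 1c
Relativistic: u = (0.51 + 0.49)/(1 + 0.2499) = 1/1.2499 = 0.8001c
Difference: 1 - 0.8001 = 0.1999c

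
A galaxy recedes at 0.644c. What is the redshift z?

β = 0.644
(1+β)/(1-β) = 1.644/0.356 = 4.618
√(4.618) = 2.149
z = 2.149 - 1 = 1.149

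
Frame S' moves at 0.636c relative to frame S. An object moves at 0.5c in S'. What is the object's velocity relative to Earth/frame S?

u = (u' + v)/(1 + u'v/c²)
Numerator: 0.5 + 0.636 = 1.136
Denominator: 1 + 0.318 = 1.318
u = 1.136/1.318 = 0.8619c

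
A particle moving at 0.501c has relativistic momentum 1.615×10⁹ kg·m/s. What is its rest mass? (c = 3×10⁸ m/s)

γ = 1/√(1 - 0.501²) = 1.1555
v = 0.501 × 3×10⁸ = 1.503×10⁸ m/s
m = p/(γv) = 1.615×10⁹/(1.1555 × 1.503×10⁸) = 9.299 kg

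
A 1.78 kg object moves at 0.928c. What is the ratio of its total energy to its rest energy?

E = γmc², E₀ = mc²
E/E₀ = γ = 1/√(1 - 0.928²) = 2.684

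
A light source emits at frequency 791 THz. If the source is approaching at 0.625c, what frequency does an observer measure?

β = v/c = 0.625
(1+β)/(1-β) = 1.625/0.375 = 4.333
Doppler factor = √(4.333) = 2.082
f_obs = 791 × 2.082 = 1647 THz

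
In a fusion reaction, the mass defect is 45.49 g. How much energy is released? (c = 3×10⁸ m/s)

Convert mass defect: Δm = 45.49 g = 0.04549 kg
E = Δm·c² = 0.04549 × (3×10⁸)²
= 0.04549 × 9×10¹⁶ = 4.094×10¹⁵ J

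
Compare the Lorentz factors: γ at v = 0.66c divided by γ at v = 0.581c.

γ₁ = 1/√(1 - 0.66²) = 1.331
γ₂ = 1/√(1 - 0.581²) = 1.229
γ₁/γ₂ = 1.331/1.229 = 1.083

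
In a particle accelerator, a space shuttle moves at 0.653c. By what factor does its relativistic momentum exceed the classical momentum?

p_rel = γmv, p_class = mv
Ratio = γ = 1/√(1 - 0.653²)
= 1/√(0.573591) = 1.320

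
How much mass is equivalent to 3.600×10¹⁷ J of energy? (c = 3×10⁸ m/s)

From E = mc², we get m = E/c²
c² = (3×10⁸)² = 9×10¹⁶ m²/s²
m = 3.600×10¹⁷ / 9×10¹⁶ = 4.000 kg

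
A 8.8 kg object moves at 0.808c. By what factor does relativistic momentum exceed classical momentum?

p_rel = γmv, p_class = mv
Ratio = γ = 1/√(1 - 0.808²) = 1.697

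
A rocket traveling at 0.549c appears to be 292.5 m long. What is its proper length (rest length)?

Contracted length L = 292.5 m
γ = 1/√(1 - 0.549²) = 1.19643
L₀ = γL = 1.19643 × 292.5 = 350.0 m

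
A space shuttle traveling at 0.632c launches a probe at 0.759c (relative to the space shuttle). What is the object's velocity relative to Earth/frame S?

u = (u' + v)/(1 + u'v/c²)
Numerator: 0.759 + 0.632 = 1.391
Denominator: 1 + 0.479688 = 1.479688
u = 1.391/1.479688 = 0.9401c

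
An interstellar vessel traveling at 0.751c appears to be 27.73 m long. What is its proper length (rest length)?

Contracted length L = 27.73 m
γ = 1/√(1 - 0.751²) = 1.5145
L₀ = γL = 1.5145 × 27.73 = 42.00 m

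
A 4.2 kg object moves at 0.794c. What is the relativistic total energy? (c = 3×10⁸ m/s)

γ = 1/√(1 - 0.794²) = 1.645
mc² = 4.2 × (3×10⁸)² = 3.780×10¹⁷ J
E = γmc² = 1.645 × 3.780×10¹⁷ = 6.218×10¹⁷ J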